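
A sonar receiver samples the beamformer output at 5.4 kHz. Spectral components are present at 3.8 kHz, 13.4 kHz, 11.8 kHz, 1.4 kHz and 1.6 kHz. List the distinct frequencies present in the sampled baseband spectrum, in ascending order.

1 kHz, 1.4 kHz, 1.6 kHz, 2.6 kHz

fs/2 = 2.7 kHz.
3.8 kHz > fs/2 = 2.7 kHz, folds to fs − 3.8 kHz = 1.6 kHz.
13.4 kHz mod fs = 2.6 kHz.
2.6 kHz ≤ fs/2 = 2.7 kHz, appears at 2.6 kHz.
11.8 kHz mod fs = 1 kHz.
1 kHz ≤ fs/2 = 2.7 kHz, appears at 1 kHz.
1.4 kHz ≤ fs/2 = 2.7 kHz, passes unchanged.
1.6 kHz ≤ fs/2 = 2.7 kHz, passes unchanged.
Distinct values: {1 kHz, 1.4 kHz, 1.6 kHz, 2.6 kHz}.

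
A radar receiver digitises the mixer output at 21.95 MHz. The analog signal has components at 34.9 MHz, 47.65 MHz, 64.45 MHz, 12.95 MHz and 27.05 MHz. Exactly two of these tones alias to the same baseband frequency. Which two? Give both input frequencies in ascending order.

fs/2 = 10.975 MHz.
34.9 MHz mod fs = 12.95 MHz.
12.95 MHz > fs/2 = 10.975 MHz, folds to fs − 12.95 MHz = 9 MHz.
47.65 MHz mod fs = 3.75 MHz.
3.75 MHz ≤ fs/2 = 10.975 MHz, appears at 3.75 MHz.
64.45 MHz mod fs = 20.55 MHz.
20.55 MHz > fs/2 = 10.975 MHz, folds to fs − 20.55 MHz = 1.4 MHz.
12.95 MHz > fs/2 = 10.975 MHz, folds to fs − 12.95 MHz = 9 MHz.
27.05 MHz mod fs = 5.1 MHz.
5.1 MHz ≤ fs/2 = 10.975 MHz, appears at 5.1 MHz.
12.95 MHz and 34.9 MHz both map to 9 MHz.

12.95 MHz, 34.9 MHz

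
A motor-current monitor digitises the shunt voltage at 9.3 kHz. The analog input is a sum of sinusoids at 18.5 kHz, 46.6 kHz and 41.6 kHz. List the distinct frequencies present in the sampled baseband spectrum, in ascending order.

fs/2 = 4.65 kHz.
18.5 kHz mod fs = 9.2 kHz.
9.2 kHz > fs/2 = 4.65 kHz, folds to fs − 9.2 kHz = 0.1 kHz.
46.6 kHz mod fs = 0.1 kHz.
0.1 kHz ≤ fs/2 = 4.65 kHz, appears at 0.1 kHz.
41.6 kHz mod fs = 4.4 kHz.
4.4 kHz ≤ fs/2 = 4.65 kHz, appears at 4.4 kHz.
Distinct values: {0.1 kHz, 4.4 kHz}.

0.1 kHz, 4.4 kHz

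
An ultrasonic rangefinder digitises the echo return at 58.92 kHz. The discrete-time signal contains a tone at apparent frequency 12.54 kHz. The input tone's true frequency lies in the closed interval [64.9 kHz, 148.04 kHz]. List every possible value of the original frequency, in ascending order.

Frequencies that alias to 12.54 kHz are k·fs ± 12.54 kHz for integer k ≥ 0.
k=0: 12.54 kHz.
k=1: 46.38 kHz, 71.46 kHz.
k=2: 105.3 kHz, 130.38 kHz.
k=3: 164.22 kHz, 189.3 kHz.
Within [64.9 kHz, 148.04 kHz]: 71.46 kHz, 105.3 kHz, 130.38 kHz.

71.46 kHz, 105.3 kHz, 130.38 kHz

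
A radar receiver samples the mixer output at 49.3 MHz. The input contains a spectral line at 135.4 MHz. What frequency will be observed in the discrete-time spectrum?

135.4 MHz mod fs = 36.8 MHz.
36.8 MHz > fs/2 = 24.65 MHz, folds to fs − 36.8 MHz = 12.5 MHz.

12.5 MHz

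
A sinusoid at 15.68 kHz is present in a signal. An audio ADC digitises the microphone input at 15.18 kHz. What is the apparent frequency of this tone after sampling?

0.5 kHz

15.68 kHz mod fs = 0.5 kHz.
0.5 kHz ≤ fs/2 = 7.59 kHz, appears at 0.5 kHz.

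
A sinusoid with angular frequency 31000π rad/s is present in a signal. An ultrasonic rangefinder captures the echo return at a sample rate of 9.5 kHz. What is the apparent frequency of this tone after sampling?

ω = 31000π rad/s → f = ω/(2π) = 15500 Hz = 15.5 kHz.
15.5 kHz mod fs = 6 kHz.
6 kHz > fs/2 = 4.75 kHz, folds to fs − 6 kHz = 3.5 kHz.

3.5 kHz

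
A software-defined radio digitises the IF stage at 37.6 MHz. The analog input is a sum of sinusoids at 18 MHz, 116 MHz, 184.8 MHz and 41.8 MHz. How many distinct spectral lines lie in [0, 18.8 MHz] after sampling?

fs/2 = 18.8 MHz.
18 MHz ≤ fs/2 = 18.8 MHz, passes unchanged.
116 MHz mod fs = 3.2 MHz.
3.2 MHz ≤ fs/2 = 18.8 MHz, appears at 3.2 MHz.
184.8 MHz mod fs = 34.4 MHz.
34.4 MHz > fs/2 = 18.8 MHz, folds to fs − 34.4 MHz = 3.2 MHz.
41.8 MHz mod fs = 4.2 MHz.
4.2 MHz ≤ fs/2 = 18.8 MHz, appears at 4.2 MHz.
Distinct values: {3.2 MHz, 4.2 MHz, 18 MHz} → 3.

3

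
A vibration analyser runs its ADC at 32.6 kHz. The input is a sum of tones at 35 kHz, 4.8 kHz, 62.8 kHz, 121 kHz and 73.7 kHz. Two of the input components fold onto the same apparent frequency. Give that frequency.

2.4 kHz

fs/2 = 16.3 kHz.
35 kHz mod fs = 2.4 kHz.
2.4 kHz ≤ fs/2 = 16.3 kHz, appears at 2.4 kHz.
4.8 kHz ≤ fs/2 = 16.3 kHz, passes unchanged.
62.8 kHz mod fs = 30.2 kHz.
30.2 kHz > fs/2 = 16.3 kHz, folds to fs − 30.2 kHz = 2.4 kHz.
121 kHz mod fs = 23.2 kHz.
23.2 kHz > fs/2 = 16.3 kHz, folds to fs − 23.2 kHz = 9.4 kHz.
73.7 kHz mod fs = 8.5 kHz.
8.5 kHz ≤ fs/2 = 16.3 kHz, appears at 8.5 kHz.
35 kHz and 62.8 kHz both map to 2.4 kHz.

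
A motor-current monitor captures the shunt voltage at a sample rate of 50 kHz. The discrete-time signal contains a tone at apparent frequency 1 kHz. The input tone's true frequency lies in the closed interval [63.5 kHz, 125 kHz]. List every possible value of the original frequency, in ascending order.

Frequencies that alias to 1 kHz are k·fs ± 1 kHz for integer k ≥ 0.
k=0: 1 kHz.
k=1: 49 kHz, 51 kHz.
k=2: 99 kHz, 101 kHz.
k=3: 149 kHz, 151 kHz.
Within [63.5 kHz, 125 kHz]: 99 kHz, 101 kHz.

99 kHz, 101 kHz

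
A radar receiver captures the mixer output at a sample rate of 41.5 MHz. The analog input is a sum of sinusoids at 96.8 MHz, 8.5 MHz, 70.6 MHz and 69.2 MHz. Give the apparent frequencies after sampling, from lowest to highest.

8.5 MHz, 12.4 MHz, 13.8 MHz

fs/2 = 20.75 MHz.
96.8 MHz mod fs = 13.8 MHz.
13.8 MHz ≤ fs/2 = 20.75 MHz, appears at 13.8 MHz.
8.5 MHz ≤ fs/2 = 20.75 MHz, passes unchanged.
70.6 MHz mod fs = 29.1 MHz.
29.1 MHz > fs/2 = 20.75 MHz, folds to fs − 29.1 MHz = 12.4 MHz.
69.2 MHz mod fs = 27.7 MHz.
27.7 MHz > fs/2 = 20.75 MHz, folds to fs − 27.7 MHz = 13.8 MHz.
Distinct values: {8.5 MHz, 12.4 MHz, 13.8 MHz}.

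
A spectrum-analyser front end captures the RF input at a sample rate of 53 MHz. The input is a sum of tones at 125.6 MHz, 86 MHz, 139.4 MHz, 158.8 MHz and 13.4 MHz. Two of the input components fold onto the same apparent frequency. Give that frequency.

19.6 MHz

fs/2 = 26.5 MHz.
125.6 MHz mod fs = 19.6 MHz.
19.6 MHz ≤ fs/2 = 26.5 MHz, appears at 19.6 MHz.
86 MHz mod fs = 33 MHz.
33 MHz > fs/2 = 26.5 MHz, folds to fs − 33 MHz = 20 MHz.
139.4 MHz mod fs = 33.4 MHz.
33.4 MHz > fs/2 = 26.5 MHz, folds to fs − 33.4 MHz = 19.6 MHz.
158.8 MHz mod fs = 52.8 MHz.
52.8 MHz > fs/2 = 26.5 MHz, folds to fs − 52.8 MHz = 0.2 MHz.
13.4 MHz ≤ fs/2 = 26.5 MHz, passes unchanged.
125.6 MHz and 139.4 MHz both map to 19.6 MHz.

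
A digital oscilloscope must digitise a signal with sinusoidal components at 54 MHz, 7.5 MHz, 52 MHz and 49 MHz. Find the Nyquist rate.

Highest-frequency component: 54 MHz.
Nyquist rate = 2 × 54 MHz = 108 MHz.

108 MHz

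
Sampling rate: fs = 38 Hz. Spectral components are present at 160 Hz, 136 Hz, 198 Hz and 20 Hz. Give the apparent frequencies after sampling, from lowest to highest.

8 Hz, 16 Hz, 18 Hz

fs/2 = 19 Hz.
160 Hz mod fs = 8 Hz.
8 Hz ≤ fs/2 = 19 Hz, appears at 8 Hz.
136 Hz mod fs = 22 Hz.
22 Hz > fs/2 = 19 Hz, folds to fs − 22 Hz = 16 Hz.
198 Hz mod fs = 8 Hz.
8 Hz ≤ fs/2 = 19 Hz, appears at 8 Hz.
20 Hz > fs/2 = 19 Hz, folds to fs − 20 Hz = 18 Hz.
Distinct values: {8 Hz, 16 Hz, 18 Hz}.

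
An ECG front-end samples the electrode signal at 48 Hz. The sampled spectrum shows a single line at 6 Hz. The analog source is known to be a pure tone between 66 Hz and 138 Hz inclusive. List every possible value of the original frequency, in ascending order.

90 Hz, 102 Hz, 138 Hz

Frequencies that alias to 6 Hz are k·fs ± 6 Hz for integer k ≥ 0.
k=0: 6 Hz.
k=1: 42 Hz, 54 Hz.
k=2: 90 Hz, 102 Hz.
k=3: 138 Hz, 150 Hz.
k=4: 186 Hz, 198 Hz.
Within [66 Hz, 138 Hz]: 90 Hz, 102 Hz, 138 Hz.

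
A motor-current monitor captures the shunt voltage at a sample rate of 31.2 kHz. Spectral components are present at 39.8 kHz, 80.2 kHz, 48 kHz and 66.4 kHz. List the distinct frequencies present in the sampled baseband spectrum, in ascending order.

4 kHz, 8.6 kHz, 13.4 kHz, 14.4 kHz

fs/2 = 15.6 kHz.
39.8 kHz mod fs = 8.6 kHz.
8.6 kHz ≤ fs/2 = 15.6 kHz, appears at 8.6 kHz.
80.2 kHz mod fs = 17.8 kHz.
17.8 kHz > fs/2 = 15.6 kHz, folds to fs − 17.8 kHz = 13.4 kHz.
48 kHz mod fs = 16.8 kHz.
16.8 kHz > fs/2 = 15.6 kHz, folds to fs − 16.8 kHz = 14.4 kHz.
66.4 kHz mod fs = 4 kHz.
4 kHz ≤ fs/2 = 15.6 kHz, appears at 4 kHz.
Distinct values: {4 kHz, 8.6 kHz, 13.4 kHz, 14.4 kHz}.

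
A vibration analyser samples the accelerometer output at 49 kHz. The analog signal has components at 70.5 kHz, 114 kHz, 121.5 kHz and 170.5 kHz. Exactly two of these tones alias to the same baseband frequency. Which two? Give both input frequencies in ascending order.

121.5 kHz, 170.5 kHz

fs/2 = 24.5 kHz.
70.5 kHz mod fs = 21.5 kHz.
21.5 kHz ≤ fs/2 = 24.5 kHz, appears at 21.5 kHz.
114 kHz mod fs = 16 kHz.
16 kHz ≤ fs/2 = 24.5 kHz, appears at 16 kHz.
121.5 kHz mod fs = 23.5 kHz.
23.5 kHz ≤ fs/2 = 24.5 kHz, appears at 23.5 kHz.
170.5 kHz mod fs = 23.5 kHz.
23.5 kHz ≤ fs/2 = 24.5 kHz, appears at 23.5 kHz.
121.5 kHz and 170.5 kHz both map to 23.5 kHz.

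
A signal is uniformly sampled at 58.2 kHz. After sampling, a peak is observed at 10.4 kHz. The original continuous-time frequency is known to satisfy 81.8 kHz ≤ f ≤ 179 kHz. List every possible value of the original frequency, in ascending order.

Frequencies that alias to 10.4 kHz are k·fs ± 10.4 kHz for integer k ≥ 0.
k=0: 10.4 kHz.
k=1: 47.8 kHz, 68.6 kHz.
k=2: 106 kHz, 126.8 kHz.
k=3: 164.2 kHz, 185 kHz.
k=4: 222.4 kHz, 243.2 kHz.
Within [81.8 kHz, 179 kHz]: 106 kHz, 126.8 kHz, 164.2 kHz.

106 kHz, 126.8 kHz, 164.2 kHz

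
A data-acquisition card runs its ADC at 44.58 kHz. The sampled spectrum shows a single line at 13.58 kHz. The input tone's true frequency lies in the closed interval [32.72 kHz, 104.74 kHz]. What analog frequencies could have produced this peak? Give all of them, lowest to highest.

58.16 kHz, 75.58 kHz, 102.74 kHz

Frequencies that alias to 13.58 kHz are k·fs ± 13.58 kHz for integer k ≥ 0.
k=0: 13.58 kHz.
k=1: 31 kHz, 58.16 kHz.
k=2: 75.58 kHz, 102.74 kHz.
k=3: 120.16 kHz, 147.32 kHz.
Within [32.72 kHz, 104.74 kHz]: 58.16 kHz, 75.58 kHz, 102.74 kHz.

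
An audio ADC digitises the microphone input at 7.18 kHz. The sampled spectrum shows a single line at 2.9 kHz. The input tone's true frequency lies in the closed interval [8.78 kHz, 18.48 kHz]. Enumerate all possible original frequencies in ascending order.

10.08 kHz, 11.46 kHz, 17.26 kHz

Frequencies that alias to 2.9 kHz are k·fs ± 2.9 kHz for integer k ≥ 0.
k=0: 2.9 kHz.
k=1: 4.28 kHz, 10.08 kHz.
k=2: 11.46 kHz, 17.26 kHz.
k=3: 18.64 kHz, 24.44 kHz.
Within [8.78 kHz, 18.48 kHz]: 10.08 kHz, 11.46 kHz, 17.26 kHz.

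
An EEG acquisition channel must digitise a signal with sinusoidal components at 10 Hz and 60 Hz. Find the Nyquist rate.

Highest-frequency component: 60 Hz.
Nyquist rate = 2 × 60 Hz = 120 Hz.

120 Hz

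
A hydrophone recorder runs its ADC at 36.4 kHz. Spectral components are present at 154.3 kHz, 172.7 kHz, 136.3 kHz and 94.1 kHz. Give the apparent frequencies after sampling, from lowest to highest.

8.7 kHz, 9.3 kHz, 15.1 kHz

fs/2 = 18.2 kHz.
154.3 kHz mod fs = 8.7 kHz.
8.7 kHz ≤ fs/2 = 18.2 kHz, appears at 8.7 kHz.
172.7 kHz mod fs = 27.1 kHz.
27.1 kHz > fs/2 = 18.2 kHz, folds to fs − 27.1 kHz = 9.3 kHz.
136.3 kHz mod fs = 27.1 kHz.
27.1 kHz > fs/2 = 18.2 kHz, folds to fs − 27.1 kHz = 9.3 kHz.
94.1 kHz mod fs = 21.3 kHz.
21.3 kHz > fs/2 = 18.2 kHz, folds to fs − 21.3 kHz = 15.1 kHz.
Distinct values: {8.7 kHz, 9.3 kHz, 15.1 kHz}.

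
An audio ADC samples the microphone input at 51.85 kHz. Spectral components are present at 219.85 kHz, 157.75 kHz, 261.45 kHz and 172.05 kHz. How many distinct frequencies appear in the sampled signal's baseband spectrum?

3

fs/2 = 25.925 kHz.
219.85 kHz mod fs = 12.45 kHz.
12.45 kHz ≤ fs/2 = 25.925 kHz, appears at 12.45 kHz.
157.75 kHz mod fs = 2.2 kHz.
2.2 kHz ≤ fs/2 = 25.925 kHz, appears at 2.2 kHz.
261.45 kHz mod fs = 2.2 kHz.
2.2 kHz ≤ fs/2 = 25.925 kHz, appears at 2.2 kHz.
172.05 kHz mod fs = 16.5 kHz.
16.5 kHz ≤ fs/2 = 25.925 kHz, appears at 16.5 kHz.
Distinct values: {2.2 kHz, 12.45 kHz, 16.5 kHz} → 3.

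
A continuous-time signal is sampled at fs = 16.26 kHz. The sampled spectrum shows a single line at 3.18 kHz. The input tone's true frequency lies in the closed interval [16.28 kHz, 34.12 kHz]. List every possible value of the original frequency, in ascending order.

19.44 kHz, 29.34 kHz

Frequencies that alias to 3.18 kHz are k·fs ± 3.18 kHz for integer k ≥ 0.
k=0: 3.18 kHz.
k=1: 13.08 kHz, 19.44 kHz.
k=2: 29.34 kHz, 35.7 kHz.
k=3: 45.6 kHz, 51.96 kHz.
Within [16.28 kHz, 34.12 kHz]: 19.44 kHz, 29.34 kHz.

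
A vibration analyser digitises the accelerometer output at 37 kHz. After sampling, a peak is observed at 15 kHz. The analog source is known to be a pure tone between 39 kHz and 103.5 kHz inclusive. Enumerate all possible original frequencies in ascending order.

52 kHz, 59 kHz, 89 kHz, 96 kHz

Frequencies that alias to 15 kHz are k·fs ± 15 kHz for integer k ≥ 0.
k=0: 15 kHz.
k=1: 22 kHz, 52 kHz.
k=2: 59 kHz, 89 kHz.
k=3: 96 kHz, 126 kHz.
k=4: 133 kHz, 163 kHz.
Within [39 kHz, 103.5 kHz]: 52 kHz, 59 kHz, 89 kHz, 96 kHz.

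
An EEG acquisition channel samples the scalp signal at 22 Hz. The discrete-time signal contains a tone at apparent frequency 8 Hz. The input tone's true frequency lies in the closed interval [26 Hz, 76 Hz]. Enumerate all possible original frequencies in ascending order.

Frequencies that alias to 8 Hz are k·fs ± 8 Hz for integer k ≥ 0.
k=0: 8 Hz.
k=1: 14 Hz, 30 Hz.
k=2: 36 Hz, 52 Hz.
k=3: 58 Hz, 74 Hz.
k=4: 80 Hz, 96 Hz.
Within [26 Hz, 76 Hz]: 30 Hz, 36 Hz, 52 Hz, 58 Hz, 74 Hz.

30 Hz, 36 Hz, 52 Hz, 58 Hz, 74 Hz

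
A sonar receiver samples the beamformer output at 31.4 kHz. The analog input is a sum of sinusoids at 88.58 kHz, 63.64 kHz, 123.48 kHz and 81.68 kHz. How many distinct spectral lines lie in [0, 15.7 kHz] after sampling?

4

fs/2 = 15.7 kHz.
88.58 kHz mod fs = 25.78 kHz.
25.78 kHz > fs/2 = 15.7 kHz, folds to fs − 25.78 kHz = 5.62 kHz.
63.64 kHz mod fs = 0.84 kHz.
0.84 kHz ≤ fs/2 = 15.7 kHz, appears at 0.84 kHz.
123.48 kHz mod fs = 29.28 kHz.
29.28 kHz > fs/2 = 15.7 kHz, folds to fs − 29.28 kHz = 2.12 kHz.
81.68 kHz mod fs = 18.88 kHz.
18.88 kHz > fs/2 = 15.7 kHz, folds to fs − 18.88 kHz = 12.52 kHz.
Distinct values: {0.84 kHz, 2.12 kHz, 5.62 kHz, 12.52 kHz} → 4.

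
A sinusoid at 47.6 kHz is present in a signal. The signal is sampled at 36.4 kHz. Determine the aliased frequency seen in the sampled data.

47.6 kHz mod fs = 11.2 kHz.
11.2 kHz ≤ fs/2 = 18.2 kHz, appears at 11.2 kHz.

11.2 kHz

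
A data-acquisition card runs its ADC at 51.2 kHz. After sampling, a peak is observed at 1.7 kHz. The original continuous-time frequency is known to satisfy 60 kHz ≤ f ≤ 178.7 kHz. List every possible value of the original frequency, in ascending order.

Frequencies that alias to 1.7 kHz are k·fs ± 1.7 kHz for integer k ≥ 0.
k=0: 1.7 kHz.
k=1: 49.5 kHz, 52.9 kHz.
k=2: 100.7 kHz, 104.1 kHz.
k=3: 151.9 kHz, 155.3 kHz.
k=4: 203.1 kHz, 206.5 kHz.
Within [60 kHz, 178.7 kHz]: 100.7 kHz, 104.1 kHz, 151.9 kHz, 155.3 kHz.

100.7 kHz, 104.1 kHz, 151.9 kHz, 155.3 kHz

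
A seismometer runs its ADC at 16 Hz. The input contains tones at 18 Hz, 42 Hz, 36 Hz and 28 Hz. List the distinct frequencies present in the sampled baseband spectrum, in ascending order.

fs/2 = 8 Hz.
18 Hz mod fs = 2 Hz.
2 Hz ≤ fs/2 = 8 Hz, appears at 2 Hz.
42 Hz mod fs = 10 Hz.
10 Hz > fs/2 = 8 Hz, folds to fs − 10 Hz = 6 Hz.
36 Hz mod fs = 4 Hz.
4 Hz ≤ fs/2 = 8 Hz, appears at 4 Hz.
28 Hz mod fs = 12 Hz.
12 Hz > fs/2 = 8 Hz, folds to fs − 12 Hz = 4 Hz.
Distinct values: {2 Hz, 4 Hz, 6 Hz}.

2 Hz, 4 Hz, 6 Hz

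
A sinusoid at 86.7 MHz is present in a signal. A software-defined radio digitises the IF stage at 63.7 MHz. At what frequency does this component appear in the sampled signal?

23 MHz

86.7 MHz mod fs = 23 MHz.
23 MHz ≤ fs/2 = 31.85 MHz, appears at 23 MHz.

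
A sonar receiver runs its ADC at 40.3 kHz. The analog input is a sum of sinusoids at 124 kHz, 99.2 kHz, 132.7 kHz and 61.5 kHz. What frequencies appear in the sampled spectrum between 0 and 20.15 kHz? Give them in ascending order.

3.1 kHz, 11.8 kHz, 18.6 kHz, 19.1 kHz

fs/2 = 20.15 kHz.
124 kHz mod fs = 3.1 kHz.
3.1 kHz ≤ fs/2 = 20.15 kHz, appears at 3.1 kHz.
99.2 kHz mod fs = 18.6 kHz.
18.6 kHz ≤ fs/2 = 20.15 kHz, appears at 18.6 kHz.
132.7 kHz mod fs = 11.8 kHz.
11.8 kHz ≤ fs/2 = 20.15 kHz, appears at 11.8 kHz.
61.5 kHz mod fs = 21.2 kHz.
21.2 kHz > fs/2 = 20.15 kHz, folds to fs − 21.2 kHz = 19.1 kHz.
Distinct values: {3.1 kHz, 11.8 kHz, 18.6 kHz, 19.1 kHz}.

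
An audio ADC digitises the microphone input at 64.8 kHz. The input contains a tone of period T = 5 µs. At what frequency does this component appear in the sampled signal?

T = 5 µs → f = 1/T = 200 kHz.
200 kHz mod fs = 5.6 kHz.
5.6 kHz ≤ fs/2 = 32.4 kHz, appears at 5.6 kHz.

5.6 kHz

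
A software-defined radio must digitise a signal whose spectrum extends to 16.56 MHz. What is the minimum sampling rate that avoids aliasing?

33.12 MHz

Nyquist rate = 2 × 16.56 MHz = 33.12 MHz.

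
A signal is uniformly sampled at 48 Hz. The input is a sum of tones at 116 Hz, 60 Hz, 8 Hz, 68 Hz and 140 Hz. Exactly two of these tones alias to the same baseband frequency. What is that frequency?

fs/2 = 24 Hz.
116 Hz mod fs = 20 Hz.
20 Hz ≤ fs/2 = 24 Hz, appears at 20 Hz.
60 Hz mod fs = 12 Hz.
12 Hz ≤ fs/2 = 24 Hz, appears at 12 Hz.
8 Hz ≤ fs/2 = 24 Hz, passes unchanged.
68 Hz mod fs = 20 Hz.
20 Hz ≤ fs/2 = 24 Hz, appears at 20 Hz.
140 Hz mod fs = 44 Hz.
44 Hz > fs/2 = 24 Hz, folds to fs − 44 Hz = 4 Hz.
68 Hz and 116 Hz both map to 20 Hz.

20 Hz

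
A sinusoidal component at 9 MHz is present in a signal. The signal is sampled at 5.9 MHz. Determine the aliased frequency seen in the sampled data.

2.8 MHz

9 MHz mod fs = 3.1 MHz.
3.1 MHz > fs/2 = 2.95 MHz, folds to fs − 3.1 MHz = 2.8 MHz.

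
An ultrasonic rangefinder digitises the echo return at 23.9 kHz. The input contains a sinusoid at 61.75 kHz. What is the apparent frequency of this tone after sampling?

61.75 kHz mod fs = 13.95 kHz.
13.95 kHz > fs/2 = 11.95 kHz, folds to fs − 13.95 kHz = 9.95 kHz.

9.95 kHz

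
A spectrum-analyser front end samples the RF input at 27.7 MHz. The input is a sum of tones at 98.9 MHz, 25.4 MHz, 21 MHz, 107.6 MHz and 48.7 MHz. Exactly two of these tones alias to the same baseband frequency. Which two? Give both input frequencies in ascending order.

fs/2 = 13.85 MHz.
98.9 MHz mod fs = 15.8 MHz.
15.8 MHz > fs/2 = 13.85 MHz, folds to fs − 15.8 MHz = 11.9 MHz.
25.4 MHz > fs/2 = 13.85 MHz, folds to fs − 25.4 MHz = 2.3 MHz.
21 MHz > fs/2 = 13.85 MHz, folds to fs − 21 MHz = 6.7 MHz.
107.6 MHz mod fs = 24.5 MHz.
24.5 MHz > fs/2 = 13.85 MHz, folds to fs − 24.5 MHz = 3.2 MHz.
48.7 MHz mod fs = 21 MHz.
21 MHz > fs/2 = 13.85 MHz, folds to fs − 21 MHz = 6.7 MHz.
21 MHz and 48.7 MHz both map to 6.7 MHz.

21 MHz, 48.7 MHz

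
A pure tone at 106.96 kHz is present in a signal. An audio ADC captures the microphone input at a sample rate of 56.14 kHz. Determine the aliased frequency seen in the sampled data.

5.32 kHz

106.96 kHz mod fs = 50.82 kHz.
50.82 kHz > fs/2 = 28.07 kHz, folds to fs − 50.82 kHz = 5.32 kHz.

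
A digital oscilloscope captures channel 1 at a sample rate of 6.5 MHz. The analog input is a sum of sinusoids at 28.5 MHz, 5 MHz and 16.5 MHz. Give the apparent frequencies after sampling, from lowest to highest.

fs/2 = 3.25 MHz.
28.5 MHz mod fs = 2.5 MHz.
2.5 MHz ≤ fs/2 = 3.25 MHz, appears at 2.5 MHz.
5 MHz > fs/2 = 3.25 MHz, folds to fs − 5 MHz = 1.5 MHz.
16.5 MHz mod fs = 3.5 MHz.
3.5 MHz > fs/2 = 3.25 MHz, folds to fs − 3.5 MHz = 3 MHz.
Distinct values: {1.5 MHz, 2.5 MHz, 3 MHz}.

1.5 MHz, 2.5 MHz, 3 MHz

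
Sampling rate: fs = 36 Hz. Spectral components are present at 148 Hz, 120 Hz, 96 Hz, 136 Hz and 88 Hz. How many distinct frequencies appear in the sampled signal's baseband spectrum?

4

fs/2 = 18 Hz.
148 Hz mod fs = 4 Hz.
4 Hz ≤ fs/2 = 18 Hz, appears at 4 Hz.
120 Hz mod fs = 12 Hz.
12 Hz ≤ fs/2 = 18 Hz, appears at 12 Hz.
96 Hz mod fs = 24 Hz.
24 Hz > fs/2 = 18 Hz, folds to fs − 24 Hz = 12 Hz.
136 Hz mod fs = 28 Hz.
28 Hz > fs/2 = 18 Hz, folds to fs − 28 Hz = 8 Hz.
88 Hz mod fs = 16 Hz.
16 Hz ≤ fs/2 = 18 Hz, appears at 16 Hz.
Distinct values: {4 Hz, 8 Hz, 12 Hz, 16 Hz} → 4.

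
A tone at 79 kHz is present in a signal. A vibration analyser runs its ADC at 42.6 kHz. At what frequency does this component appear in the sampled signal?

79 kHz mod fs = 36.4 kHz.
36.4 kHz > fs/2 = 21.3 kHz, folds to fs − 36.4 kHz = 6.2 kHz.

6.2 kHz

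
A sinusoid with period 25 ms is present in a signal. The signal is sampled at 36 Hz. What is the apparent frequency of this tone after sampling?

T = 25 ms → f = 1/T = 40 Hz.
40 Hz mod fs = 4 Hz.
4 Hz ≤ fs/2 = 18 Hz, appears at 4 Hz.

4 Hz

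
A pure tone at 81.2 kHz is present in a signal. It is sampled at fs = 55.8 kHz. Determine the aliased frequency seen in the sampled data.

81.2 kHz mod fs = 25.4 kHz.
25.4 kHz ≤ fs/2 = 27.9 kHz, appears at 25.4 kHz.

25.4 kHz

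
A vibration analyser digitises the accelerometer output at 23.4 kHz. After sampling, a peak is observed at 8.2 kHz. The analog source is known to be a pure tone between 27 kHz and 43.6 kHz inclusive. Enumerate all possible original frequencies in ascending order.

Frequencies that alias to 8.2 kHz are k·fs ± 8.2 kHz for integer k ≥ 0.
k=0: 8.2 kHz.
k=1: 15.2 kHz, 31.6 kHz.
k=2: 38.6 kHz, 55 kHz.
k=3: 62 kHz, 78.4 kHz.
Within [27 kHz, 43.6 kHz]: 31.6 kHz, 38.6 kHz.

31.6 kHz, 38.6 kHz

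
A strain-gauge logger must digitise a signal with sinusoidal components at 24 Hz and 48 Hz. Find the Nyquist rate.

Highest-frequency component: 48 Hz.
Nyquist rate = 2 × 48 Hz = 96 Hz.

96 Hz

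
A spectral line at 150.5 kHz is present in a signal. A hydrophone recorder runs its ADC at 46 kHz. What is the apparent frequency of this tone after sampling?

12.5 kHz

150.5 kHz mod fs = 12.5 kHz.
12.5 kHz ≤ fs/2 = 23 kHz, appears at 12.5 kHz.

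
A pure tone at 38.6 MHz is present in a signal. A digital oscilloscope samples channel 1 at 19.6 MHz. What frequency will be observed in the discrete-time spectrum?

38.6 MHz mod fs = 19 MHz.
19 MHz > fs/2 = 9.8 MHz, folds to fs − 19 MHz = 0.6 MHz.

0.6 MHz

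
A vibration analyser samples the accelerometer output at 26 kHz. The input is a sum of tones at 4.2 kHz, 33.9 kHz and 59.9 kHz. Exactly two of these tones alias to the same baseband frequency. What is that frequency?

fs/2 = 13 kHz.
4.2 kHz ≤ fs/2 = 13 kHz, passes unchanged.
33.9 kHz mod fs = 7.9 kHz.
7.9 kHz ≤ fs/2 = 13 kHz, appears at 7.9 kHz.
59.9 kHz mod fs = 7.9 kHz.
7.9 kHz ≤ fs/2 = 13 kHz, appears at 7.9 kHz.
33.9 kHz and 59.9 kHz both map to 7.9 kHz.

7.9 kHz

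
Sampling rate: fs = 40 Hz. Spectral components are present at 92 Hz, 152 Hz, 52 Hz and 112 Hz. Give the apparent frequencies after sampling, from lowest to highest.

fs/2 = 20 Hz.
92 Hz mod fs = 12 Hz.
12 Hz ≤ fs/2 = 20 Hz, appears at 12 Hz.
152 Hz mod fs = 32 Hz.
32 Hz > fs/2 = 20 Hz, folds to fs − 32 Hz = 8 Hz.
52 Hz mod fs = 12 Hz.
12 Hz ≤ fs/2 = 20 Hz, appears at 12 Hz.
112 Hz mod fs = 32 Hz.
32 Hz > fs/2 = 20 Hz, folds to fs − 32 Hz = 8 Hz.
Distinct values: {8 Hz, 12 Hz}.

8 Hz, 12 Hz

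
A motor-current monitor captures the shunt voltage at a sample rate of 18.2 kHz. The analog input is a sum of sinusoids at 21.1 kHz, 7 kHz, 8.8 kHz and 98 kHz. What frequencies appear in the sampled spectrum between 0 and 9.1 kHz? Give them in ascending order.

2.9 kHz, 7 kHz, 8.8 kHz

fs/2 = 9.1 kHz.
21.1 kHz mod fs = 2.9 kHz.
2.9 kHz ≤ fs/2 = 9.1 kHz, appears at 2.9 kHz.
7 kHz ≤ fs/2 = 9.1 kHz, passes unchanged.
8.8 kHz ≤ fs/2 = 9.1 kHz, passes unchanged.
98 kHz mod fs = 7 kHz.
7 kHz ≤ fs/2 = 9.1 kHz, appears at 7 kHz.
Distinct values: {2.9 kHz, 7 kHz, 8.8 kHz}.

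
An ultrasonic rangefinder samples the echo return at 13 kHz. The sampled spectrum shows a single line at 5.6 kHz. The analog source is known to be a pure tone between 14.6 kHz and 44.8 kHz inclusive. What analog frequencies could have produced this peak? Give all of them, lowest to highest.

Frequencies that alias to 5.6 kHz are k·fs ± 5.6 kHz for integer k ≥ 0.
k=0: 5.6 kHz.
k=1: 7.4 kHz, 18.6 kHz.
k=2: 20.4 kHz, 31.6 kHz.
k=3: 33.4 kHz, 44.6 kHz.
k=4: 46.4 kHz, 57.6 kHz.
Within [14.6 kHz, 44.8 kHz]: 18.6 kHz, 20.4 kHz, 31.6 kHz, 33.4 kHz, 44.6 kHz.

18.6 kHz, 20.4 kHz, 31.6 kHz, 33.4 kHz, 44.6 kHz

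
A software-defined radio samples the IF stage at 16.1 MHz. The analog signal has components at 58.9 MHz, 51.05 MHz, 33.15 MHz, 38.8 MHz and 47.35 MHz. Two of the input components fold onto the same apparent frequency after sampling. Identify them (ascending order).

33.15 MHz, 47.35 MHz

fs/2 = 8.05 MHz.
58.9 MHz mod fs = 10.6 MHz.
10.6 MHz > fs/2 = 8.05 MHz, folds to fs − 10.6 MHz = 5.5 MHz.
51.05 MHz mod fs = 2.75 MHz.
2.75 MHz ≤ fs/2 = 8.05 MHz, appears at 2.75 MHz.
33.15 MHz mod fs = 0.95 MHz.
0.95 MHz ≤ fs/2 = 8.05 MHz, appears at 0.95 MHz.
38.8 MHz mod fs = 6.6 MHz.
6.6 MHz ≤ fs/2 = 8.05 MHz, appears at 6.6 MHz.
47.35 MHz mod fs = 15.15 MHz.
15.15 MHz > fs/2 = 8.05 MHz, folds to fs − 15.15 MHz = 0.95 MHz.
33.15 MHz and 47.35 MHz both map to 0.95 MHz.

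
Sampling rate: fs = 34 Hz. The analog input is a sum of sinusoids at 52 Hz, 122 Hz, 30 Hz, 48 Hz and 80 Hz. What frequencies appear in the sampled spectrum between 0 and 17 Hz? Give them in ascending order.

fs/2 = 17 Hz.
52 Hz mod fs = 18 Hz.
18 Hz > fs/2 = 17 Hz, folds to fs − 18 Hz = 16 Hz.
122 Hz mod fs = 20 Hz.
20 Hz > fs/2 = 17 Hz, folds to fs − 20 Hz = 14 Hz.
30 Hz > fs/2 = 17 Hz, folds to fs − 30 Hz = 4 Hz.
48 Hz mod fs = 14 Hz.
14 Hz ≤ fs/2 = 17 Hz, appears at 14 Hz.
80 Hz mod fs = 12 Hz.
12 Hz ≤ fs/2 = 17 Hz, appears at 12 Hz.
Distinct values: {4 Hz, 12 Hz, 14 Hz, 16 Hz}.

4 Hz, 12 Hz, 14 Hz, 16 Hz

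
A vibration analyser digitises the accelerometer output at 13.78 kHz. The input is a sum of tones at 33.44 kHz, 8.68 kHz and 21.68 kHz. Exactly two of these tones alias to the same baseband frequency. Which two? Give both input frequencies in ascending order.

21.68 kHz, 33.44 kHz

fs/2 = 6.89 kHz.
33.44 kHz mod fs = 5.88 kHz.
5.88 kHz ≤ fs/2 = 6.89 kHz, appears at 5.88 kHz.
8.68 kHz > fs/2 = 6.89 kHz, folds to fs − 8.68 kHz = 5.1 kHz.
21.68 kHz mod fs = 7.9 kHz.
7.9 kHz > fs/2 = 6.89 kHz, folds to fs − 7.9 kHz = 5.88 kHz.
21.68 kHz and 33.44 kHz both map to 5.88 kHz.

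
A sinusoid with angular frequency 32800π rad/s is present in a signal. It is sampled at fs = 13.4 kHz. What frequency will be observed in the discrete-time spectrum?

3 kHz

ω = 32800π rad/s → f = ω/(2π) = 16400 Hz = 16.4 kHz.
16.4 kHz mod fs = 3 kHz.
3 kHz ≤ fs/2 = 6.7 kHz, appears at 3 kHz.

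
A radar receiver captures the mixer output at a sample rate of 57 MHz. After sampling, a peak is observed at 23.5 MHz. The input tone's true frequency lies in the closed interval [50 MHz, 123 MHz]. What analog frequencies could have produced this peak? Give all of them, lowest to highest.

80.5 MHz, 90.5 MHz

Frequencies that alias to 23.5 MHz are k·fs ± 23.5 MHz for integer k ≥ 0.
k=0: 23.5 MHz.
k=1: 33.5 MHz, 80.5 MHz.
k=2: 90.5 MHz, 137.5 MHz.
k=3: 147.5 MHz, 194.5 MHz.
Within [50 MHz, 123 MHz]: 80.5 MHz, 90.5 MHz.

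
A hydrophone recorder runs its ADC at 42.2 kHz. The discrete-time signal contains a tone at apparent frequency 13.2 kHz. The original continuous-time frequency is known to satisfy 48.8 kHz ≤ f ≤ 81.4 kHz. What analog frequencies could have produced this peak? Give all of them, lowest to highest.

55.4 kHz, 71.2 kHz

Frequencies that alias to 13.2 kHz are k·fs ± 13.2 kHz for integer k ≥ 0.
k=0: 13.2 kHz.
k=1: 29 kHz, 55.4 kHz.
k=2: 71.2 kHz, 97.6 kHz.
k=3: 113.4 kHz, 139.8 kHz.
Within [48.8 kHz, 81.4 kHz]: 55.4 kHz, 71.2 kHz.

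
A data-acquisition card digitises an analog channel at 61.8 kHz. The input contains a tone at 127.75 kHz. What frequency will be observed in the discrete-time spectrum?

4.15 kHz

127.75 kHz mod fs = 4.15 kHz.
4.15 kHz ≤ fs/2 = 30.9 kHz, appears at 4.15 kHz.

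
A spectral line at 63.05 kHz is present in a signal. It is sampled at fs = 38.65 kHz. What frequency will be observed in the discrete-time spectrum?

14.25 kHz

63.05 kHz mod fs = 24.4 kHz.
24.4 kHz > fs/2 = 19.325 kHz, folds to fs − 24.4 kHz = 14.25 kHz.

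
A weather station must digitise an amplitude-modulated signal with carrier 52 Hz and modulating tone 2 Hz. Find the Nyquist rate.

AM sidebands sit at fc ± fm = 50 Hz and 54 Hz.
Highest-frequency component: 54 Hz.
Nyquist rate = 2 × 54 Hz = 108 Hz.

108 Hz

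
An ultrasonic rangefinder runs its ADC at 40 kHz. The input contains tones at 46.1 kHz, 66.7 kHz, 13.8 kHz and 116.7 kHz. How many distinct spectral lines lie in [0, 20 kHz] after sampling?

4

fs/2 = 20 kHz.
46.1 kHz mod fs = 6.1 kHz.
6.1 kHz ≤ fs/2 = 20 kHz, appears at 6.1 kHz.
66.7 kHz mod fs = 26.7 kHz.
26.7 kHz > fs/2 = 20 kHz, folds to fs − 26.7 kHz = 13.3 kHz.
13.8 kHz ≤ fs/2 = 20 kHz, passes unchanged.
116.7 kHz mod fs = 36.7 kHz.
36.7 kHz > fs/2 = 20 kHz, folds to fs − 36.7 kHz = 3.3 kHz.
Distinct values: {3.3 kHz, 6.1 kHz, 13.3 kHz, 13.8 kHz} → 4.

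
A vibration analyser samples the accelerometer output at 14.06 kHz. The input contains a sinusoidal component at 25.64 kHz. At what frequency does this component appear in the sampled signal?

2.48 kHz

25.64 kHz mod fs = 11.58 kHz.
11.58 kHz > fs/2 = 7.03 kHz, folds to fs − 11.58 kHz = 2.48 kHz.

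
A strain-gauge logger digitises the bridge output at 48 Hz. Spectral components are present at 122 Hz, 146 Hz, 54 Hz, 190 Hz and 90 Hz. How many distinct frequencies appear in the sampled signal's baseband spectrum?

fs/2 = 24 Hz.
122 Hz mod fs = 26 Hz.
26 Hz > fs/2 = 24 Hz, folds to fs − 26 Hz = 22 Hz.
146 Hz mod fs = 2 Hz.
2 Hz ≤ fs/2 = 24 Hz, appears at 2 Hz.
54 Hz mod fs = 6 Hz.
6 Hz ≤ fs/2 = 24 Hz, appears at 6 Hz.
190 Hz mod fs = 46 Hz.
46 Hz > fs/2 = 24 Hz, folds to fs − 46 Hz = 2 Hz.
90 Hz mod fs = 42 Hz.
42 Hz > fs/2 = 24 Hz, folds to fs − 42 Hz = 6 Hz.
Distinct values: {2 Hz, 6 Hz, 22 Hz} → 3.

3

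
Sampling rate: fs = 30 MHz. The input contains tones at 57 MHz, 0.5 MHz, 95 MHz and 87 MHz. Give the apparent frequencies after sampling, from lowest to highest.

0.5 MHz, 3 MHz, 5 MHz

fs/2 = 15 MHz.
57 MHz mod fs = 27 MHz.
27 MHz > fs/2 = 15 MHz, folds to fs − 27 MHz = 3 MHz.
0.5 MHz ≤ fs/2 = 15 MHz, passes unchanged.
95 MHz mod fs = 5 MHz.
5 MHz ≤ fs/2 = 15 MHz, appears at 5 MHz.
87 MHz mod fs = 27 MHz.
27 MHz > fs/2 = 15 MHz, folds to fs − 27 MHz = 3 MHz.
Distinct values: {0.5 MHz, 3 MHz, 5 MHz}.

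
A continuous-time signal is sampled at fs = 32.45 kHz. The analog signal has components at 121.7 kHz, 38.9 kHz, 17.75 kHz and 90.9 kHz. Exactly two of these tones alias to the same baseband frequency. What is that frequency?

6.45 kHz

fs/2 = 16.225 kHz.
121.7 kHz mod fs = 24.35 kHz.
24.35 kHz > fs/2 = 16.225 kHz, folds to fs − 24.35 kHz = 8.1 kHz.
38.9 kHz mod fs = 6.45 kHz.
6.45 kHz ≤ fs/2 = 16.225 kHz, appears at 6.45 kHz.
17.75 kHz > fs/2 = 16.225 kHz, folds to fs − 17.75 kHz = 14.7 kHz.
90.9 kHz mod fs = 26 kHz.
26 kHz > fs/2 = 16.225 kHz, folds to fs − 26 kHz = 6.45 kHz.
38.9 kHz and 90.9 kHz both map to 6.45 kHz.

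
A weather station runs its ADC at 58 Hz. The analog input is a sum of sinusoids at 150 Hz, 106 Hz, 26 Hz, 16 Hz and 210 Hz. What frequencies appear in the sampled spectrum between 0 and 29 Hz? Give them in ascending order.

10 Hz, 16 Hz, 22 Hz, 24 Hz, 26 Hz

fs/2 = 29 Hz.
150 Hz mod fs = 34 Hz.
34 Hz > fs/2 = 29 Hz, folds to fs − 34 Hz = 24 Hz.
106 Hz mod fs = 48 Hz.
48 Hz > fs/2 = 29 Hz, folds to fs − 48 Hz = 10 Hz.
26 Hz ≤ fs/2 = 29 Hz, passes unchanged.
16 Hz ≤ fs/2 = 29 Hz, passes unchanged.
210 Hz mod fs = 36 Hz.
36 Hz > fs/2 = 29 Hz, folds to fs − 36 Hz = 22 Hz.
Distinct values: {10 Hz, 16 Hz, 22 Hz, 24 Hz, 26 Hz}.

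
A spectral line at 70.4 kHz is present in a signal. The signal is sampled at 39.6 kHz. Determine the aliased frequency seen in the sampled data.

8.8 kHz

70.4 kHz mod fs = 30.8 kHz.
30.8 kHz > fs/2 = 19.8 kHz, folds to fs − 30.8 kHz = 8.8 kHz.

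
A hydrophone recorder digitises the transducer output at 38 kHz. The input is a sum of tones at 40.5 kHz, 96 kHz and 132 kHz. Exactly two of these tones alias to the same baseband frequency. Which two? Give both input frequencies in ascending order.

96 kHz, 132 kHz

fs/2 = 19 kHz.
40.5 kHz mod fs = 2.5 kHz.
2.5 kHz ≤ fs/2 = 19 kHz, appears at 2.5 kHz.
96 kHz mod fs = 20 kHz.
20 kHz > fs/2 = 19 kHz, folds to fs − 20 kHz = 18 kHz.
132 kHz mod fs = 18 kHz.
18 kHz ≤ fs/2 = 19 kHz, appears at 18 kHz.
96 kHz and 132 kHz both map to 18 kHz.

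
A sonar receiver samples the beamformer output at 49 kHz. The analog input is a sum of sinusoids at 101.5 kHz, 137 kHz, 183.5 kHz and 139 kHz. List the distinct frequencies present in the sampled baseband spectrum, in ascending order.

3.5 kHz, 8 kHz, 10 kHz, 12.5 kHz

fs/2 = 24.5 kHz.
101.5 kHz mod fs = 3.5 kHz.
3.5 kHz ≤ fs/2 = 24.5 kHz, appears at 3.5 kHz.
137 kHz mod fs = 39 kHz.
39 kHz > fs/2 = 24.5 kHz, folds to fs − 39 kHz = 10 kHz.
183.5 kHz mod fs = 36.5 kHz.
36.5 kHz > fs/2 = 24.5 kHz, folds to fs − 36.5 kHz = 12.5 kHz.
139 kHz mod fs = 41 kHz.
41 kHz > fs/2 = 24.5 kHz, folds to fs − 41 kHz = 8 kHz.
Distinct values: {3.5 kHz, 8 kHz, 10 kHz, 12.5 kHz}.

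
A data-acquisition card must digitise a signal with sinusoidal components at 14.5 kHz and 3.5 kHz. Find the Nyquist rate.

29 kHz

Highest-frequency component: 14.5 kHz.
Nyquist rate = 2 × 14.5 kHz = 29 kHz.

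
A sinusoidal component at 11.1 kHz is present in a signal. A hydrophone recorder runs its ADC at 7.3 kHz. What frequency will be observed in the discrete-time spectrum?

3.5 kHz

11.1 kHz mod fs = 3.8 kHz.
3.8 kHz > fs/2 = 3.65 kHz, folds to fs − 3.8 kHz = 3.5 kHz.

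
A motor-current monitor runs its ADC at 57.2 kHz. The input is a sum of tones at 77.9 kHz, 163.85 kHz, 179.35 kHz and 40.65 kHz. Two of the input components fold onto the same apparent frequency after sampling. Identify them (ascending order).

fs/2 = 28.6 kHz.
77.9 kHz mod fs = 20.7 kHz.
20.7 kHz ≤ fs/2 = 28.6 kHz, appears at 20.7 kHz.
163.85 kHz mod fs = 49.45 kHz.
49.45 kHz > fs/2 = 28.6 kHz, folds to fs − 49.45 kHz = 7.75 kHz.
179.35 kHz mod fs = 7.75 kHz.
7.75 kHz ≤ fs/2 = 28.6 kHz, appears at 7.75 kHz.
40.65 kHz > fs/2 = 28.6 kHz, folds to fs − 40.65 kHz = 16.55 kHz.
163.85 kHz and 179.35 kHz both map to 7.75 kHz.

163.85 kHz, 179.35 kHz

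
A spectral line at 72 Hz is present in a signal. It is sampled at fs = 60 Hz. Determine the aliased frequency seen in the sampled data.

12 Hz

72 Hz mod fs = 12 Hz.
12 Hz ≤ fs/2 = 30 Hz, appears at 12 Hz.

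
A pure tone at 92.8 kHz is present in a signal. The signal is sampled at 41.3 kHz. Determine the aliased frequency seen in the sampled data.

92.8 kHz mod fs = 10.2 kHz.
10.2 kHz ≤ fs/2 = 20.65 kHz, appears at 10.2 kHz.

10.2 kHz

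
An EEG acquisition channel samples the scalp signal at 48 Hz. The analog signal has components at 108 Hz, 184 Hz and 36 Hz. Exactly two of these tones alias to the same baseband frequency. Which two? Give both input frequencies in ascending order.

fs/2 = 24 Hz.
108 Hz mod fs = 12 Hz.
12 Hz ≤ fs/2 = 24 Hz, appears at 12 Hz.
184 Hz mod fs = 40 Hz.
40 Hz > fs/2 = 24 Hz, folds to fs − 40 Hz = 8 Hz.
36 Hz > fs/2 = 24 Hz, folds to fs − 36 Hz = 12 Hz.
36 Hz and 108 Hz both map to 12 Hz.

36 Hz, 108 Hz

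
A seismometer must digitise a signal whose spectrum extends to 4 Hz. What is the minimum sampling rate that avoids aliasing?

Nyquist rate = 2 × 4 Hz = 8 Hz.

8 Hz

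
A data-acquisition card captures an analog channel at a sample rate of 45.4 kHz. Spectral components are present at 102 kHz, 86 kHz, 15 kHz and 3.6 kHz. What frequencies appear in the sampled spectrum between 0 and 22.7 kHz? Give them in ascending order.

fs/2 = 22.7 kHz.
102 kHz mod fs = 11.2 kHz.
11.2 kHz ≤ fs/2 = 22.7 kHz, appears at 11.2 kHz.
86 kHz mod fs = 40.6 kHz.
40.6 kHz > fs/2 = 22.7 kHz, folds to fs − 40.6 kHz = 4.8 kHz.
15 kHz ≤ fs/2 = 22.7 kHz, passes unchanged.
3.6 kHz ≤ fs/2 = 22.7 kHz, passes unchanged.
Distinct values: {3.6 kHz, 4.8 kHz, 11.2 kHz, 15 kHz}.

3.6 kHz, 4.8 kHz, 11.2 kHz, 15 kHz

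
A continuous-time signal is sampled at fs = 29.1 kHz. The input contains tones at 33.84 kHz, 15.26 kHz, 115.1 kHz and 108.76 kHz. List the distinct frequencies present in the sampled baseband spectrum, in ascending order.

1.3 kHz, 4.74 kHz, 7.64 kHz, 13.84 kHz

fs/2 = 14.55 kHz.
33.84 kHz mod fs = 4.74 kHz.
4.74 kHz ≤ fs/2 = 14.55 kHz, appears at 4.74 kHz.
15.26 kHz > fs/2 = 14.55 kHz, folds to fs − 15.26 kHz = 13.84 kHz.
115.1 kHz mod fs = 27.8 kHz.
27.8 kHz > fs/2 = 14.55 kHz, folds to fs − 27.8 kHz = 1.3 kHz.
108.76 kHz mod fs = 21.46 kHz.
21.46 kHz > fs/2 = 14.55 kHz, folds to fs − 21.46 kHz = 7.64 kHz.
Distinct values: {1.3 kHz, 4.74 kHz, 7.64 kHz, 13.84 kHz}.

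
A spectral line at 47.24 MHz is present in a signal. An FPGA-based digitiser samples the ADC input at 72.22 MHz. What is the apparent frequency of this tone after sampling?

47.24 MHz > fs/2 = 36.11 MHz, folds to fs − 47.24 MHz = 24.98 MHz.

24.98 MHz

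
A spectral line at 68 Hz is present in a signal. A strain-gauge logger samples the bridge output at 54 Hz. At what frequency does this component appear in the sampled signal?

68 Hz mod fs = 14 Hz.
14 Hz ≤ fs/2 = 27 Hz, appears at 14 Hz.

14 Hz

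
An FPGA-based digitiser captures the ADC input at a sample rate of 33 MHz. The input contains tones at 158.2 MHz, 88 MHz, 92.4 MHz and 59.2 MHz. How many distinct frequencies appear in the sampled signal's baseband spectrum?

fs/2 = 16.5 MHz.
158.2 MHz mod fs = 26.2 MHz.
26.2 MHz > fs/2 = 16.5 MHz, folds to fs − 26.2 MHz = 6.8 MHz.
88 MHz mod fs = 22 MHz.
22 MHz > fs/2 = 16.5 MHz, folds to fs − 22 MHz = 11 MHz.
92.4 MHz mod fs = 26.4 MHz.
26.4 MHz > fs/2 = 16.5 MHz, folds to fs − 26.4 MHz = 6.6 MHz.
59.2 MHz mod fs = 26.2 MHz.
26.2 MHz > fs/2 = 16.5 MHz, folds to fs − 26.2 MHz = 6.8 MHz.
Distinct values: {6.6 MHz, 6.8 MHz, 11 MHz} → 3.

3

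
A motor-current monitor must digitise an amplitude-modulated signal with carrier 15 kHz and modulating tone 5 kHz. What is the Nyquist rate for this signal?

AM sidebands sit at fc ± fm = 10 kHz and 20 kHz.
Highest-frequency component: 20 kHz.
Nyquist rate = 2 × 20 kHz = 40 kHz.

40 kHz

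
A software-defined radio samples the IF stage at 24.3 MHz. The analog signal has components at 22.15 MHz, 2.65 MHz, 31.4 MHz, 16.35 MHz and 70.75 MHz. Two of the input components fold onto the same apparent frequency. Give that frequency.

2.15 MHz

fs/2 = 12.15 MHz.
22.15 MHz > fs/2 = 12.15 MHz, folds to fs − 22.15 MHz = 2.15 MHz.
2.65 MHz ≤ fs/2 = 12.15 MHz, passes unchanged.
31.4 MHz mod fs = 7.1 MHz.
7.1 MHz ≤ fs/2 = 12.15 MHz, appears at 7.1 MHz.
16.35 MHz > fs/2 = 12.15 MHz, folds to fs − 16.35 MHz = 7.95 MHz.
70.75 MHz mod fs = 22.15 MHz.
22.15 MHz > fs/2 = 12.15 MHz, folds to fs − 22.15 MHz = 2.15 MHz.
22.15 MHz and 70.75 MHz both map to 2.15 MHz.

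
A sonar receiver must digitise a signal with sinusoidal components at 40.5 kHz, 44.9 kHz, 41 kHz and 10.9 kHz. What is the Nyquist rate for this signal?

Highest-frequency component: 44.9 kHz.
Nyquist rate = 2 × 44.9 kHz = 89.8 kHz.

89.8 kHz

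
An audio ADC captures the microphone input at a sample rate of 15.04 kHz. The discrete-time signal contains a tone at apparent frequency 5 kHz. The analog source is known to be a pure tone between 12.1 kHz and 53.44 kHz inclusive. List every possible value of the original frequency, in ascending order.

20.04 kHz, 25.08 kHz, 35.08 kHz, 40.12 kHz, 50.12 kHz

Frequencies that alias to 5 kHz are k·fs ± 5 kHz for integer k ≥ 0.
k=0: 5 kHz.
k=1: 10.04 kHz, 20.04 kHz.
k=2: 25.08 kHz, 35.08 kHz.
k=3: 40.12 kHz, 50.12 kHz.
k=4: 55.16 kHz, 65.16 kHz.
Within [12.1 kHz, 53.44 kHz]: 20.04 kHz, 25.08 kHz, 35.08 kHz, 40.12 kHz, 50.12 kHz.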